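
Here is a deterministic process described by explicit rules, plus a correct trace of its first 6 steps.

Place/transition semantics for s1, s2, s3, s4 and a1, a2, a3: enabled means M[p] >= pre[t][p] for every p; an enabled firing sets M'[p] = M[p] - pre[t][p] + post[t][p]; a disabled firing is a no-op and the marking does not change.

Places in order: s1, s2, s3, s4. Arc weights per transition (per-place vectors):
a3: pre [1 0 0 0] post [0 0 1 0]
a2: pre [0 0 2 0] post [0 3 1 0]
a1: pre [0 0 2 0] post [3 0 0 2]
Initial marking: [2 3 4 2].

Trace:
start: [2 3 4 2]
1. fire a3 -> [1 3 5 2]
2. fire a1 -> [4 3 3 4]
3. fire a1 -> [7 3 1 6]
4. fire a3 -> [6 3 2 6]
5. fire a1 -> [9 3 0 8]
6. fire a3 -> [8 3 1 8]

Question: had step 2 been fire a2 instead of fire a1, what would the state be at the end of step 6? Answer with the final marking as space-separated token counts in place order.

5 6 2 6

(re-executing from step 2 with the substitution; state before step 2: [1 3 5 2])
2. fire a2 -> [1 6 4 2]
3. fire a1 -> [4 6 2 4]
4. fire a3 -> [3 6 3 4]
5. fire a1 -> [6 6 1 6]
6. fire a3 -> [5 6 2 6]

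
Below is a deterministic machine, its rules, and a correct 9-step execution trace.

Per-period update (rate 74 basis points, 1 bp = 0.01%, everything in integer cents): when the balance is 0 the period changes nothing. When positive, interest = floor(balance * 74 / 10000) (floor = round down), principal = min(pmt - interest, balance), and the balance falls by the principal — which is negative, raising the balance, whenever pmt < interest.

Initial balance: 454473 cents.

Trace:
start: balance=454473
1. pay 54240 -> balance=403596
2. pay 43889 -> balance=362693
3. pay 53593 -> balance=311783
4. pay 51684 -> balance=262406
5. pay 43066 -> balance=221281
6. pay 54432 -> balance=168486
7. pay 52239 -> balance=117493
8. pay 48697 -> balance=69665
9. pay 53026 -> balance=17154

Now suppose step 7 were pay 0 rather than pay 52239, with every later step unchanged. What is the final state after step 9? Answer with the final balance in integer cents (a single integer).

(re-executing from step 7 with the substitution; state before step 7: balance=168486)
7. pay 0 -> balance=169732
8. pay 48697 -> balance=122291
9. pay 53026 -> balance=70169

70169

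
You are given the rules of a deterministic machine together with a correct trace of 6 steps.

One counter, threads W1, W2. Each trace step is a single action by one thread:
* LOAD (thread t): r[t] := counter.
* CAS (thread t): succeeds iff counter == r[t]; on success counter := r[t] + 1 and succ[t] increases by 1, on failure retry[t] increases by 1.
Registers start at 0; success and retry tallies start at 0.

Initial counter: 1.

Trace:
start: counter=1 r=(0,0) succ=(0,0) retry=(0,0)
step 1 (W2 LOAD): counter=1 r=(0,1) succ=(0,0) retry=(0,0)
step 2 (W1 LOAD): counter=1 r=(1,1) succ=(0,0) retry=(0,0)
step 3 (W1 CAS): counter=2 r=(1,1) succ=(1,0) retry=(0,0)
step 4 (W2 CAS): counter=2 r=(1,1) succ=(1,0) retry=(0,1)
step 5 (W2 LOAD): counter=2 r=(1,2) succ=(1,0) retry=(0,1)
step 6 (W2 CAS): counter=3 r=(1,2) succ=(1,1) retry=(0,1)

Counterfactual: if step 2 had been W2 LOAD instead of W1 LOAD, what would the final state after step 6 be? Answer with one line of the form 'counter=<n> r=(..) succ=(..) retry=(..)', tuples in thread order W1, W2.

counter=3 r=(0,2) succ=(0,2) retry=(1,0)

(re-executing from step 2 with the substitution; state before step 2: counter=1 r=(0,1) succ=(0,0) retry=(0,0))
step 2 (W2 LOAD): counter=1 r=(0,1) succ=(0,0) retry=(0,0)
step 3 (W1 CAS): counter=1 r=(0,1) succ=(0,0) retry=(1,0)
step 4 (W2 CAS): counter=2 r=(0,1) succ=(0,1) retry=(1,0)
step 5 (W2 LOAD): counter=2 r=(0,2) succ=(0,1) retry=(1,0)
step 6 (W2 CAS): counter=3 r=(0,2) succ=(0,2) retry=(1,0)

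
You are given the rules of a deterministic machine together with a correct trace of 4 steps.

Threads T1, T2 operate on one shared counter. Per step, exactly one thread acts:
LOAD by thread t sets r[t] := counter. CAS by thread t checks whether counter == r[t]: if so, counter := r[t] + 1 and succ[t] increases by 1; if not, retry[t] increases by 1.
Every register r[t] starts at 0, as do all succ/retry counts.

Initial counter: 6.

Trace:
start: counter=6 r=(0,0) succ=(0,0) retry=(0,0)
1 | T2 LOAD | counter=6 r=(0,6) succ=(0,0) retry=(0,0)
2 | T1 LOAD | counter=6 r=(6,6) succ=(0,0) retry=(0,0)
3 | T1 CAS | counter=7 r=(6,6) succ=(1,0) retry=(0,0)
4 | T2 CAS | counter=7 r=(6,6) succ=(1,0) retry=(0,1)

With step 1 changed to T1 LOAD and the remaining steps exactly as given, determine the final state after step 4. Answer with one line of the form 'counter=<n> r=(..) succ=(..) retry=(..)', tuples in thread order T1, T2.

(re-executing from step 1 with the substitution; state before step 1: counter=6 r=(0,0) succ=(0,0) retry=(0,0))
1 | T1 LOAD | counter=6 r=(6,0) succ=(0,0) retry=(0,0)
2 | T1 LOAD | counter=6 r=(6,0) succ=(0,0) retry=(0,0)
3 | T1 CAS | counter=7 r=(6,0) succ=(1,0) retry=(0,0)
4 | T2 CAS | counter=7 r=(6,0) succ=(1,0) retry=(0,1)

counter=7 r=(6,0) succ=(1,0) retry=(0,1)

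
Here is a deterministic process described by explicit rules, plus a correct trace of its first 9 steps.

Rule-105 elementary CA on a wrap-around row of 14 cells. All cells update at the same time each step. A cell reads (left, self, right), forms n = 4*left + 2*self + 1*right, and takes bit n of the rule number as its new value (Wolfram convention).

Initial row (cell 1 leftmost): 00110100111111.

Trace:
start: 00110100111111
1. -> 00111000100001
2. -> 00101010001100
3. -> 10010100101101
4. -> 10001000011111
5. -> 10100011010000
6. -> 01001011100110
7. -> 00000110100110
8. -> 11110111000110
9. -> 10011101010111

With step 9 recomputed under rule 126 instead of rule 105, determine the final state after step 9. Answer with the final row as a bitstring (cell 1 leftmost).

(re-executing step 9 under rule 126; state before step 9: 11110111000110)
9. -> 10011101101111

10011101101111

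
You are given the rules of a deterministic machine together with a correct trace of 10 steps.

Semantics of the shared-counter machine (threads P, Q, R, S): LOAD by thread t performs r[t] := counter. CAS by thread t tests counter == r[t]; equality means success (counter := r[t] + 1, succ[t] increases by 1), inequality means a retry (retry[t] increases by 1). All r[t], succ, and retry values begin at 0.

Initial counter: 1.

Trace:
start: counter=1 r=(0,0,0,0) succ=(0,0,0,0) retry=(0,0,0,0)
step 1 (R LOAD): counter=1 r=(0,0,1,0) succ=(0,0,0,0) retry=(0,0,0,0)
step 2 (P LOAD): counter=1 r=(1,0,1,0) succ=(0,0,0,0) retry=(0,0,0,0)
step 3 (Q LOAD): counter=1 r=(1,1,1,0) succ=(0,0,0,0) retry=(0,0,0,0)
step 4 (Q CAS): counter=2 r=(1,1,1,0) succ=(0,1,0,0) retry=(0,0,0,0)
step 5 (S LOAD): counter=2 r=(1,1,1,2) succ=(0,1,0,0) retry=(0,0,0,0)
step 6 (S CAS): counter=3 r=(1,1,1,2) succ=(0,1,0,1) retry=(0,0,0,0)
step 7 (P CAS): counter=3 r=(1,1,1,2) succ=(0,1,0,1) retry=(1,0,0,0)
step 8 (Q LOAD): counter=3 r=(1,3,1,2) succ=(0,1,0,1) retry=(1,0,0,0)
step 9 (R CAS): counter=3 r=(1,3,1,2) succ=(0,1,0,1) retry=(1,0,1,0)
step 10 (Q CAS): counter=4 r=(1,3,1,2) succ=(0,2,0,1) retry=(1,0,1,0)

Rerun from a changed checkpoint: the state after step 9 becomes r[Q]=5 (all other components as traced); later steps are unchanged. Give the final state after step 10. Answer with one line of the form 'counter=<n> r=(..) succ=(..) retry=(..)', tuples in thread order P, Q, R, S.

state after step 9 := counter=3 r=(1,5,1,2) succ=(0,1,0,1) retry=(1,0,1,0)
step 10 (Q CAS): counter=3 r=(1,5,1,2) succ=(0,1,0,1) retry=(1,1,1,0)

counter=3 r=(1,5,1,2) succ=(0,1,0,1) retry=(1,1,1,0)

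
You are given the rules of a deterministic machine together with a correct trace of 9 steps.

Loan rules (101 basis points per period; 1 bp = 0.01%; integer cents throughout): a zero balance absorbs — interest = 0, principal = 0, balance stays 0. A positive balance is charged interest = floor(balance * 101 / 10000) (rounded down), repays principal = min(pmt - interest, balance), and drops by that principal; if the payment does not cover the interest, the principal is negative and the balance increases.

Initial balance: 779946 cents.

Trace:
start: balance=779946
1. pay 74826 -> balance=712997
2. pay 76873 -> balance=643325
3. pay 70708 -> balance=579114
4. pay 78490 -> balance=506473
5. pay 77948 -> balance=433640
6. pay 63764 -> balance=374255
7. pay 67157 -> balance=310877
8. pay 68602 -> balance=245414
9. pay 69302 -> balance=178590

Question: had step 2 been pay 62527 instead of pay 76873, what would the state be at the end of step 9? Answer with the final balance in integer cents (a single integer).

193983

(re-executing from step 2 with the substitution; state before step 2: balance=712997)
2. pay 62527 -> balance=657671
3. pay 70708 -> balance=593605
4. pay 78490 -> balance=521110
5. pay 77948 -> balance=448425
6. pay 63764 -> balance=389190
7. pay 67157 -> balance=325963
8. pay 68602 -> balance=260653
9. pay 69302 -> balance=193983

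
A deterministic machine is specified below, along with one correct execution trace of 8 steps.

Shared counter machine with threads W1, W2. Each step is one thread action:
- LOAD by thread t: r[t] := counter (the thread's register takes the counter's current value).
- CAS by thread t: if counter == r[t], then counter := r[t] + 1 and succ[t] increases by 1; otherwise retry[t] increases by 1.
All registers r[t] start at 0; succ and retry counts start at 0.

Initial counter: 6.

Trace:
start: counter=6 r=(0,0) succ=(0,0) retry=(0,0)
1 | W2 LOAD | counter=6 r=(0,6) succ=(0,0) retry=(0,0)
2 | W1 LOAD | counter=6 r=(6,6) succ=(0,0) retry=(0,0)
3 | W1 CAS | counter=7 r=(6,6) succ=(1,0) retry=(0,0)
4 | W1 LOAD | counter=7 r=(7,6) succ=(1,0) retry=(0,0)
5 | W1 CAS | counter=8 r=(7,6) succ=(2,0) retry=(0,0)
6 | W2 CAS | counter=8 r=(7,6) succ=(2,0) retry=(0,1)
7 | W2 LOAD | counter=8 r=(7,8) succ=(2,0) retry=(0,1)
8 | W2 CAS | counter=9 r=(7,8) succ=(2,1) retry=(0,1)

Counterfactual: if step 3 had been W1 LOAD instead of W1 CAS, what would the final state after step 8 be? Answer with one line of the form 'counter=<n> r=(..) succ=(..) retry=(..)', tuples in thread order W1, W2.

counter=8 r=(6,7) succ=(1,1) retry=(0,1)

(re-executing from step 3 with the substitution; state before step 3: counter=6 r=(6,6) succ=(0,0) retry=(0,0))
3 | W1 LOAD | counter=6 r=(6,6) succ=(0,0) retry=(0,0)
4 | W1 LOAD | counter=6 r=(6,6) succ=(0,0) retry=(0,0)
5 | W1 CAS | counter=7 r=(6,6) succ=(1,0) retry=(0,0)
6 | W2 CAS | counter=7 r=(6,6) succ=(1,0) retry=(0,1)
7 | W2 LOAD | counter=7 r=(6,7) succ=(1,0) retry=(0,1)
8 | W2 CAS | counter=8 r=(6,7) succ=(1,1) retry=(0,1)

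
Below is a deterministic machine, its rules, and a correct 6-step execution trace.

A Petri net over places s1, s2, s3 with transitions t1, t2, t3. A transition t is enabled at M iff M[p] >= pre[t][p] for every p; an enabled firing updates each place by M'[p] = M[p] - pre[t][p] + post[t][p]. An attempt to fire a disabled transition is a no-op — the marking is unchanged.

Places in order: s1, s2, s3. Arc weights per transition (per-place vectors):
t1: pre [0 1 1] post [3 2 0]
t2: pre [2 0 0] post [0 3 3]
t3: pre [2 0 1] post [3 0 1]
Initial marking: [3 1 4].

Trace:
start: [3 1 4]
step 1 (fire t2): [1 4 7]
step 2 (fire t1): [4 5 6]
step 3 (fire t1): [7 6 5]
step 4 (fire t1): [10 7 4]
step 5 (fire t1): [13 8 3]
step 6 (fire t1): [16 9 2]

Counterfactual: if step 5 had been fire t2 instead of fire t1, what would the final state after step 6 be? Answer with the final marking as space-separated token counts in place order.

(re-executing from step 5 with the substitution; state before step 5: [10 7 4])
step 5 (fire t2): [8 10 7]
step 6 (fire t1): [11 11 6]

11 11 6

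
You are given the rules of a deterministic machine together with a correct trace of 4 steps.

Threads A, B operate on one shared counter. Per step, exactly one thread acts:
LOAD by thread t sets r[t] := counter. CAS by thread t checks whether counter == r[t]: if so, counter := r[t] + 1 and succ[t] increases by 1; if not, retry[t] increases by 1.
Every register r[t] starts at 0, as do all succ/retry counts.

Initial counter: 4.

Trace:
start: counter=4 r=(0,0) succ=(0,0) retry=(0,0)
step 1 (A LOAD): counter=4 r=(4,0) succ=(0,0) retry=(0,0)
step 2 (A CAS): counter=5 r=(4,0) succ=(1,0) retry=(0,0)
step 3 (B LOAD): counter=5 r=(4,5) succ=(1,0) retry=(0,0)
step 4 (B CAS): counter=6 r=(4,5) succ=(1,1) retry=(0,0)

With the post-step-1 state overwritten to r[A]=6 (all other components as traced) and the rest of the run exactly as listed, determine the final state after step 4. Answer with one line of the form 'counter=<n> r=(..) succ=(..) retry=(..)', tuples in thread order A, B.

counter=5 r=(6,4) succ=(0,1) retry=(1,0)

state after step 1 := counter=4 r=(6,0) succ=(0,0) retry=(0,0)
step 2 (A CAS): counter=4 r=(6,0) succ=(0,0) retry=(1,0)
step 3 (B LOAD): counter=4 r=(6,4) succ=(0,0) retry=(1,0)
step 4 (B CAS): counter=5 r=(6,4) succ=(0,1) retry=(1,0)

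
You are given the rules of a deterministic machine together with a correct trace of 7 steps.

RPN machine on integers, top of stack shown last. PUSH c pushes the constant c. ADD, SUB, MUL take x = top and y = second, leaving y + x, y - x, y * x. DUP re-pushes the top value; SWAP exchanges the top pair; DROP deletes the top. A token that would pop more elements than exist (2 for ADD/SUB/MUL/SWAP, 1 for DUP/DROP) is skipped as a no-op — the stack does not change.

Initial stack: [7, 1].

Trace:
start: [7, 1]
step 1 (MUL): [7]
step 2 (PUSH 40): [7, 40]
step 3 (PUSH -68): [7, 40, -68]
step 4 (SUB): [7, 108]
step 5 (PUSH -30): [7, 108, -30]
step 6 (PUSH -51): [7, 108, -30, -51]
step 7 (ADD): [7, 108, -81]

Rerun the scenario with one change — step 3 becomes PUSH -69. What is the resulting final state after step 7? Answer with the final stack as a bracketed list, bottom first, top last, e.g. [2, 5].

[7, 109, -81]

(re-executing from step 3 with the substitution; state before step 3: [7, 40])
step 3 (PUSH -69): [7, 40, -69]
step 4 (SUB): [7, 109]
step 5 (PUSH -30): [7, 109, -30]
step 6 (PUSH -51): [7, 109, -30, -51]
step 7 (ADD): [7, 109, -81]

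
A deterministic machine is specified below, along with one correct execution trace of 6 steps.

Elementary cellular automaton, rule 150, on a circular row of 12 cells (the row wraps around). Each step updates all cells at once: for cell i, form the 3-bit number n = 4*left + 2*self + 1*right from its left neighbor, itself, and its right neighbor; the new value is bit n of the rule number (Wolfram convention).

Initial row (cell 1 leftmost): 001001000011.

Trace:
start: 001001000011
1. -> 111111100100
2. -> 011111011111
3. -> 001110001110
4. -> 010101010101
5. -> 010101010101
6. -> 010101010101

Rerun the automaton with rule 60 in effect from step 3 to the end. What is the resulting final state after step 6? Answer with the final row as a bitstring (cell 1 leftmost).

(re-executing steps 3..6 under rule 60; state before step 3: 011111011111)
3. -> 110000110000
4. -> 101000101000
5. -> 111100111100
6. -> 100010100010

100010100010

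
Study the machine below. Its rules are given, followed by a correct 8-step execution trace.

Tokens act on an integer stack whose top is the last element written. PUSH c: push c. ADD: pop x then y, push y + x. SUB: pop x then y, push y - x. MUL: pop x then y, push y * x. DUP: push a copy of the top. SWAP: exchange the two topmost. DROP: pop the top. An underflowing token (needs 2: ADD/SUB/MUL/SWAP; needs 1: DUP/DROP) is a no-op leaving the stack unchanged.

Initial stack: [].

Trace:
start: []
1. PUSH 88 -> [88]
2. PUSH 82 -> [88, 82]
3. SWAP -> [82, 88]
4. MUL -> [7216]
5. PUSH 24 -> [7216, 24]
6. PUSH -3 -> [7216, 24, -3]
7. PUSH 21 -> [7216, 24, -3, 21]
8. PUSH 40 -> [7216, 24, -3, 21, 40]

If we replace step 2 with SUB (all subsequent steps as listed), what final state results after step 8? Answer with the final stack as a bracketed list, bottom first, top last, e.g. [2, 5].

[88, 24, -3, 21, 40]

(re-executing from step 2 with the substitution; state before step 2: [88])
2. SUB -> [88]
3. SWAP -> [88]
4. MUL -> [88]
5. PUSH 24 -> [88, 24]
6. PUSH -3 -> [88, 24, -3]
7. PUSH 21 -> [88, 24, -3, 21]
8. PUSH 40 -> [88, 24, -3, 21, 40]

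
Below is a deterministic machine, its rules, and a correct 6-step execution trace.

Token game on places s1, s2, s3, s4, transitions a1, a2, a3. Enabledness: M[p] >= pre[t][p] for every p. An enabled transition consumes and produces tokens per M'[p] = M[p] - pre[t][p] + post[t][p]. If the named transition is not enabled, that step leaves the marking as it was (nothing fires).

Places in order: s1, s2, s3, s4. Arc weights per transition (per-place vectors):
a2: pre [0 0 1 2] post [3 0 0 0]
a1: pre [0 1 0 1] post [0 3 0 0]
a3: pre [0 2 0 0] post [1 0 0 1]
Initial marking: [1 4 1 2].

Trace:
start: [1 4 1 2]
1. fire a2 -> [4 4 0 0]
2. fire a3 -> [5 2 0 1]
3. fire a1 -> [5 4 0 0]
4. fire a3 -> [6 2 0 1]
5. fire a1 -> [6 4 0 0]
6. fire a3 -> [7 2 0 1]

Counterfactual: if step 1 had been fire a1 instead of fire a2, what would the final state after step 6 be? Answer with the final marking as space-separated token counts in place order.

4 4 1 2

(re-executing from step 1 with the substitution; state before step 1: [1 4 1 2])
1. fire a1 -> [1 6 1 1]
2. fire a3 -> [2 4 1 2]
3. fire a1 -> [2 6 1 1]
4. fire a3 -> [3 4 1 2]
5. fire a1 -> [3 6 1 1]
6. fire a3 -> [4 4 1 2]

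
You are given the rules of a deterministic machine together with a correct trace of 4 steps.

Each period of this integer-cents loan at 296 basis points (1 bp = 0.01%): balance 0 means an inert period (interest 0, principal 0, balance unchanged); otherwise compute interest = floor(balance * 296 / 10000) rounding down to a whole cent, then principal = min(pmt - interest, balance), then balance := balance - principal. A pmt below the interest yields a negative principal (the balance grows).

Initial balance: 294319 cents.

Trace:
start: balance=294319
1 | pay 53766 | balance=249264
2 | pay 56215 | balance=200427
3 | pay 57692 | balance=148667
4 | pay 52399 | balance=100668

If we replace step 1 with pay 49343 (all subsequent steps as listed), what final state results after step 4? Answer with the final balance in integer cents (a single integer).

(re-executing from step 1 with the substitution; state before step 1: balance=294319)
1 | pay 49343 | balance=253687
2 | pay 56215 | balance=204981
3 | pay 57692 | balance=153356
4 | pay 52399 | balance=105496

105496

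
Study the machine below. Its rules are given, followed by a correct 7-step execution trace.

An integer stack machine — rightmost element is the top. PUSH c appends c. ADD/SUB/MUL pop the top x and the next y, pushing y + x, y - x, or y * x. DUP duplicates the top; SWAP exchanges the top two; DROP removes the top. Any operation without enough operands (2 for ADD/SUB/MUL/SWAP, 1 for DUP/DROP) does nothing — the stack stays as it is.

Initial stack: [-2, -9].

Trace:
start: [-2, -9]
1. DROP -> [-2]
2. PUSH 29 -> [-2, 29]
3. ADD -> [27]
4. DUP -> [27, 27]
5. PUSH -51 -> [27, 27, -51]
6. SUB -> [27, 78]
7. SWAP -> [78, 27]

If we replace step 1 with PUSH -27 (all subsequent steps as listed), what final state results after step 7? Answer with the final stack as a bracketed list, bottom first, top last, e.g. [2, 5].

[-2, -9, 53, 2]

(re-executing from step 1 with the substitution; state before step 1: [-2, -9])
1. PUSH -27 -> [-2, -9, -27]
2. PUSH 29 -> [-2, -9, -27, 29]
3. ADD -> [-2, -9, 2]
4. DUP -> [-2, -9, 2, 2]
5. PUSH -51 -> [-2, -9, 2, 2, -51]
6. SUB -> [-2, -9, 2, 53]
7. SWAP -> [-2, -9, 53, 2]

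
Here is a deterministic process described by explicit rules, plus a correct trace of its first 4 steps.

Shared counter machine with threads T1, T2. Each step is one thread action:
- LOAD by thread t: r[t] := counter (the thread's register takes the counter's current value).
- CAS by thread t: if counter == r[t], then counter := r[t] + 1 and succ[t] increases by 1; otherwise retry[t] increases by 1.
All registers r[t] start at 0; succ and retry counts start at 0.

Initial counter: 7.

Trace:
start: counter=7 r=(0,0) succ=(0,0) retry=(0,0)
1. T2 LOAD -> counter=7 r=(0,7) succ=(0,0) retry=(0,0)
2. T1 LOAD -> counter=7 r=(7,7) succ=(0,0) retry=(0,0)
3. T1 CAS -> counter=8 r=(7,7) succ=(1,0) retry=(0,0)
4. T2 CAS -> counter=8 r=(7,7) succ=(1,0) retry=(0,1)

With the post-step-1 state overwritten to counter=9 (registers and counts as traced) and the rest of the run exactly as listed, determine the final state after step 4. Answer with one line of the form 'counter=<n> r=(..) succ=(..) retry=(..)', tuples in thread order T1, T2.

state after step 1 := counter=9 r=(0,7) succ=(0,0) retry=(0,0)
2. T1 LOAD -> counter=9 r=(9,7) succ=(0,0) retry=(0,0)
3. T1 CAS -> counter=10 r=(9,7) succ=(1,0) retry=(0,0)
4. T2 CAS -> counter=10 r=(9,7) succ=(1,0) retry=(0,1)

counter=10 r=(9,7) succ=(1,0) retry=(0,1)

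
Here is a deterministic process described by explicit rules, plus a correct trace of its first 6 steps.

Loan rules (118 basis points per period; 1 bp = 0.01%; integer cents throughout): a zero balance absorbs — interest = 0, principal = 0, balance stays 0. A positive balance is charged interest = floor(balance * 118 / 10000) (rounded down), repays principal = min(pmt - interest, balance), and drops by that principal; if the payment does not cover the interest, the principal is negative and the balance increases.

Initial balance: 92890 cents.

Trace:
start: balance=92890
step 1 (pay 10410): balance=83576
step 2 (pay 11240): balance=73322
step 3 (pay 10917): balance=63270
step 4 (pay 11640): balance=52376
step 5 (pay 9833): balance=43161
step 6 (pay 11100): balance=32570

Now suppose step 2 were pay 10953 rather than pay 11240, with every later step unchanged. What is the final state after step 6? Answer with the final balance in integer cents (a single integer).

(re-executing from step 2 with the substitution; state before step 2: balance=83576)
step 2 (pay 10953): balance=73609
step 3 (pay 10917): balance=63560
step 4 (pay 11640): balance=52670
step 5 (pay 9833): balance=43458
step 6 (pay 11100): balance=32870

32870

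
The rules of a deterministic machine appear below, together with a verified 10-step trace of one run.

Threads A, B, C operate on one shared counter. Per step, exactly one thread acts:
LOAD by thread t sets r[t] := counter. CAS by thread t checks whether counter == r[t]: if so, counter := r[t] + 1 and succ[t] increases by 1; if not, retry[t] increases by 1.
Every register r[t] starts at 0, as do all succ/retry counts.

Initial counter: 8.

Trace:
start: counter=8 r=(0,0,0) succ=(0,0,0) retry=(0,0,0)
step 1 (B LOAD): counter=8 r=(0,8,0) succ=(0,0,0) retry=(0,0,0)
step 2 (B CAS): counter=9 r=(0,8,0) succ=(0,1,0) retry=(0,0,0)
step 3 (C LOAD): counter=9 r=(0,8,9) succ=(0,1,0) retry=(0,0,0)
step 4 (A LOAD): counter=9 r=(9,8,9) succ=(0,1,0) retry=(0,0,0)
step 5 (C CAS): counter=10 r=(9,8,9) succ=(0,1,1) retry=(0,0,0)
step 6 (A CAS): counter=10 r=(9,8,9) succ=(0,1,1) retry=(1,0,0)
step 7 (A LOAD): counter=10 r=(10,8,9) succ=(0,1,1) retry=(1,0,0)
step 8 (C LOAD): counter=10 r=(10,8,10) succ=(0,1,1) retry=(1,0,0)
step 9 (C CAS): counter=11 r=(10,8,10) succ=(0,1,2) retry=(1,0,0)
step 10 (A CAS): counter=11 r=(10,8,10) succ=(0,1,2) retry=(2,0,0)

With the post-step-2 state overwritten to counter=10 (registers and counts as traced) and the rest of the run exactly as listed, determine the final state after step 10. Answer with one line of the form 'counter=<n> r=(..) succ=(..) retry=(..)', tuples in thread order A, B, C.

counter=12 r=(11,8,11) succ=(0,1,2) retry=(2,0,0)

state after step 2 := counter=10 r=(0,8,0) succ=(0,1,0) retry=(0,0,0)
step 3 (C LOAD): counter=10 r=(0,8,10) succ=(0,1,0) retry=(0,0,0)
step 4 (A LOAD): counter=10 r=(10,8,10) succ=(0,1,0) retry=(0,0,0)
step 5 (C CAS): counter=11 r=(10,8,10) succ=(0,1,1) retry=(0,0,0)
step 6 (A CAS): counter=11 r=(10,8,10) succ=(0,1,1) retry=(1,0,0)
step 7 (A LOAD): counter=11 r=(11,8,10) succ=(0,1,1) retry=(1,0,0)
step 8 (C LOAD): counter=11 r=(11,8,11) succ=(0,1,1) retry=(1,0,0)
step 9 (C CAS): counter=12 r=(11,8,11) succ=(0,1,2) retry=(1,0,0)
step 10 (A CAS): counter=12 r=(11,8,11) succ=(0,1,2) retry=(2,0,0)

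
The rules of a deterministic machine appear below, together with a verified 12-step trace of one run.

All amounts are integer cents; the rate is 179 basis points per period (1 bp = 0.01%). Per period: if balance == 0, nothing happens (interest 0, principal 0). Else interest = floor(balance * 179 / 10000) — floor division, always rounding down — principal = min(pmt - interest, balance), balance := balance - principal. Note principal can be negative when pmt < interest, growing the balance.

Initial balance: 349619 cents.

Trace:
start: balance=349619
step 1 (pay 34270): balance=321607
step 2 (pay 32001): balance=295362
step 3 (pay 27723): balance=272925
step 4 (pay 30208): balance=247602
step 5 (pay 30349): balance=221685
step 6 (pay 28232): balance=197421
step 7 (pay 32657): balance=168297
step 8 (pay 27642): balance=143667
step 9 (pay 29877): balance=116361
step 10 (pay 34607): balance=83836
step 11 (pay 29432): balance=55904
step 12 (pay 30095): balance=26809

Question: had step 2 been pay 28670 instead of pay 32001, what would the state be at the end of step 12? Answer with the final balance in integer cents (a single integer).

(re-executing from step 2 with the substitution; state before step 2: balance=321607)
step 2 (pay 28670): balance=298693
step 3 (pay 27723): balance=276316
step 4 (pay 30208): balance=251054
step 5 (pay 30349): balance=225198
step 6 (pay 28232): balance=200997
step 7 (pay 32657): balance=171937
step 8 (pay 27642): balance=147372
step 9 (pay 29877): balance=120132
step 10 (pay 34607): balance=87675
step 11 (pay 29432): balance=59812
step 12 (pay 30095): balance=30787

30787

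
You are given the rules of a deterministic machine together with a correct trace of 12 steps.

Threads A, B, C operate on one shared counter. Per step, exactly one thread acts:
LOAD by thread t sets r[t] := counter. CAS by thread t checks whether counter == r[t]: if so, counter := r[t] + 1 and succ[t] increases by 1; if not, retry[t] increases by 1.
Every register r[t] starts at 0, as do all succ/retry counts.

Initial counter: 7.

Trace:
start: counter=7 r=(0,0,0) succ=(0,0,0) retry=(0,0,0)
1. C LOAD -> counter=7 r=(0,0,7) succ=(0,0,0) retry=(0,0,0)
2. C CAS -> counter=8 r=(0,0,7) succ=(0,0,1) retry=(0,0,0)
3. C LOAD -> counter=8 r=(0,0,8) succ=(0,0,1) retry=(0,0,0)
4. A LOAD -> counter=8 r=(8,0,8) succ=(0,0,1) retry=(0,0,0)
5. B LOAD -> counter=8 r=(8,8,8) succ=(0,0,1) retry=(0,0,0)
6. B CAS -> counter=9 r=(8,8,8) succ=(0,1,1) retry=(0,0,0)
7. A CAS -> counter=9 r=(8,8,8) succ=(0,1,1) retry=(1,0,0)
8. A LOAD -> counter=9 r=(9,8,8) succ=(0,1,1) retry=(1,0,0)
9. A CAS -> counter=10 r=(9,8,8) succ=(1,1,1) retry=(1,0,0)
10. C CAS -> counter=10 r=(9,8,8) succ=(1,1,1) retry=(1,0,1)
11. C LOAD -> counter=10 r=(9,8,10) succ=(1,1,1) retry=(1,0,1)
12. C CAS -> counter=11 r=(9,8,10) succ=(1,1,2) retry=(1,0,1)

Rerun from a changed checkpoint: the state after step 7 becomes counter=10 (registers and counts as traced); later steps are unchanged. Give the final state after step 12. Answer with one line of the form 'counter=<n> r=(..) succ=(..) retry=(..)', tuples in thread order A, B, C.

counter=12 r=(10,8,11) succ=(1,1,2) retry=(1,0,1)

state after step 7 := counter=10 r=(8,8,8) succ=(0,1,1) retry=(1,0,0)
8. A LOAD -> counter=10 r=(10,8,8) succ=(0,1,1) retry=(1,0,0)
9. A CAS -> counter=11 r=(10,8,8) succ=(1,1,1) retry=(1,0,0)
10. C CAS -> counter=11 r=(10,8,8) succ=(1,1,1) retry=(1,0,1)
11. C LOAD -> counter=11 r=(10,8,11) succ=(1,1,1) retry=(1,0,1)
12. C CAS -> counter=12 r=(10,8,11) succ=(1,1,2) retry=(1,0,1)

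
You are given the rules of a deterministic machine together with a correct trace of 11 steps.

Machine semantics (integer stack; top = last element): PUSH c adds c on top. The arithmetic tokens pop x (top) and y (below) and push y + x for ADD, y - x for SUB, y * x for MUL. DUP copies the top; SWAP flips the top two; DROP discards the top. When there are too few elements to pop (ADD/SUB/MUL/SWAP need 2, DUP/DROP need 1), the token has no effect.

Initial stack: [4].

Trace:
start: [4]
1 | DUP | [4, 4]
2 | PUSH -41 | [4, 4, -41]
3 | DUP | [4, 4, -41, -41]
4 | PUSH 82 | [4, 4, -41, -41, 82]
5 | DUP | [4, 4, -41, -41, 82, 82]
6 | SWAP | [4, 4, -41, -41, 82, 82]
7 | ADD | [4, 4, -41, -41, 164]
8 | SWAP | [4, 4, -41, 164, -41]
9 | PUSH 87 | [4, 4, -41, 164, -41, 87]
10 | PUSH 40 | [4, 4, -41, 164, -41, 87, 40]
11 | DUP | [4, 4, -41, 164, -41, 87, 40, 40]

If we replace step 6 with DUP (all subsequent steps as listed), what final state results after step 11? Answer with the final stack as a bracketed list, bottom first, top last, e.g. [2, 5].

[4, 4, -41, -41, 164, 82, 87, 40, 40]

(re-executing from step 6 with the substitution; state before step 6: [4, 4, -41, -41, 82, 82])
6 | DUP | [4, 4, -41, -41, 82, 82, 82]
7 | ADD | [4, 4, -41, -41, 82, 164]
8 | SWAP | [4, 4, -41, -41, 164, 82]
9 | PUSH 87 | [4, 4, -41, -41, 164, 82, 87]
10 | PUSH 40 | [4, 4, -41, -41, 164, 82, 87, 40]
11 | DUP | [4, 4, -41, -41, 164, 82, 87, 40, 40]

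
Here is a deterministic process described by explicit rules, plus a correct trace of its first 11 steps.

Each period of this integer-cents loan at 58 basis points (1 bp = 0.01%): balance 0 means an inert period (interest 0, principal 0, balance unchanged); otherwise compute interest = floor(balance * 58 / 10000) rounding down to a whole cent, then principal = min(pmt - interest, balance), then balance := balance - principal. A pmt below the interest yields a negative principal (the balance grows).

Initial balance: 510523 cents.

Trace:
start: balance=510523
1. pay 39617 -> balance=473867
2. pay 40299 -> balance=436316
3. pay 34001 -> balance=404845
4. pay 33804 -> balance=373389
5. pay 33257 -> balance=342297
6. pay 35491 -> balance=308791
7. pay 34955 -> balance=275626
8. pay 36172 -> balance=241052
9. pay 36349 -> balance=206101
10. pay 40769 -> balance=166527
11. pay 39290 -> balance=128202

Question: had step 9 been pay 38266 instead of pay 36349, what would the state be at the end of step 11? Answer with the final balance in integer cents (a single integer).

126263

(re-executing from step 9 with the substitution; state before step 9: balance=241052)
9. pay 38266 -> balance=204184
10. pay 40769 -> balance=164599
11. pay 39290 -> balance=126263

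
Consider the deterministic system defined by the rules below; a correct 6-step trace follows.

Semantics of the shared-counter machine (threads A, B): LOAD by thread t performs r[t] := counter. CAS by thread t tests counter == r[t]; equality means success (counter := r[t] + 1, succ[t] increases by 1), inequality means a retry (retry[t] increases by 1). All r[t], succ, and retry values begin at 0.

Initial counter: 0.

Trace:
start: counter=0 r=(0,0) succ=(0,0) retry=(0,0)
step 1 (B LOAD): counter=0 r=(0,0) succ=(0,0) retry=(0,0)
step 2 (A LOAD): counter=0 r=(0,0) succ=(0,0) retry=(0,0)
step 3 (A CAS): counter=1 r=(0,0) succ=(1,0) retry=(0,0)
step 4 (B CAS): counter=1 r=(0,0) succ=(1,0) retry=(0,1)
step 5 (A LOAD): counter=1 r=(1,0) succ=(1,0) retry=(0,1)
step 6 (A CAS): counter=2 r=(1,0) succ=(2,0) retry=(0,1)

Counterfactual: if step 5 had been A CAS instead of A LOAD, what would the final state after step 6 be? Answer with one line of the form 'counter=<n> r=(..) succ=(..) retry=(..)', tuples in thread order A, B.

(re-executing from step 5 with the substitution; state before step 5: counter=1 r=(0,0) succ=(1,0) retry=(0,1))
step 5 (A CAS): counter=1 r=(0,0) succ=(1,0) retry=(1,1)
step 6 (A CAS): counter=1 r=(0,0) succ=(1,0) retry=(2,1)

counter=1 r=(0,0) succ=(1,0) retry=(2,1)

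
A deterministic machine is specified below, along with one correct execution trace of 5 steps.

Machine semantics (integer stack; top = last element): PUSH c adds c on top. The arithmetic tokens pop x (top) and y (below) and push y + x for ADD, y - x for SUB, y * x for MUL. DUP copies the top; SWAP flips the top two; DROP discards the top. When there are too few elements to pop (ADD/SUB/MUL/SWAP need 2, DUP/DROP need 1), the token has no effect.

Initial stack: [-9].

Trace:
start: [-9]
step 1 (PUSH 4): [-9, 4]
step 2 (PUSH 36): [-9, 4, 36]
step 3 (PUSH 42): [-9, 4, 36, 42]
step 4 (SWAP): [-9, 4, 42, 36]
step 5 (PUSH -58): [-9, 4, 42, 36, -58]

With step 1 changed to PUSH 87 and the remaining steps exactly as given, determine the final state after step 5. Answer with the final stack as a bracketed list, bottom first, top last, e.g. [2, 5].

(re-executing from step 1 with the substitution; state before step 1: [-9])
step 1 (PUSH 87): [-9, 87]
step 2 (PUSH 36): [-9, 87, 36]
step 3 (PUSH 42): [-9, 87, 36, 42]
step 4 (SWAP): [-9, 87, 42, 36]
step 5 (PUSH -58): [-9, 87, 42, 36, -58]

[-9, 87, 42, 36, -58]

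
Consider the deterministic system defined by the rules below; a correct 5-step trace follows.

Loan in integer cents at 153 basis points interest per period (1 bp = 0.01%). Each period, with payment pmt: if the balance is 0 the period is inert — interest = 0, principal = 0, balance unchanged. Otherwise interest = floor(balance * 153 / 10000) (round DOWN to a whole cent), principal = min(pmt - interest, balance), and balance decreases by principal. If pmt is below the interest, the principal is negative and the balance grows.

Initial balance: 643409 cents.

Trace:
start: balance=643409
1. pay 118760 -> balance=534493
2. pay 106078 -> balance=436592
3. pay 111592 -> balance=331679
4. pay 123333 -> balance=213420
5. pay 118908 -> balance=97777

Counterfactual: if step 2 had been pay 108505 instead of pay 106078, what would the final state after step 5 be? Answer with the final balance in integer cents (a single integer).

95237

(re-executing from step 2 with the substitution; state before step 2: balance=534493)
2. pay 108505 -> balance=434165
3. pay 111592 -> balance=329215
4. pay 123333 -> balance=210918
5. pay 118908 -> balance=95237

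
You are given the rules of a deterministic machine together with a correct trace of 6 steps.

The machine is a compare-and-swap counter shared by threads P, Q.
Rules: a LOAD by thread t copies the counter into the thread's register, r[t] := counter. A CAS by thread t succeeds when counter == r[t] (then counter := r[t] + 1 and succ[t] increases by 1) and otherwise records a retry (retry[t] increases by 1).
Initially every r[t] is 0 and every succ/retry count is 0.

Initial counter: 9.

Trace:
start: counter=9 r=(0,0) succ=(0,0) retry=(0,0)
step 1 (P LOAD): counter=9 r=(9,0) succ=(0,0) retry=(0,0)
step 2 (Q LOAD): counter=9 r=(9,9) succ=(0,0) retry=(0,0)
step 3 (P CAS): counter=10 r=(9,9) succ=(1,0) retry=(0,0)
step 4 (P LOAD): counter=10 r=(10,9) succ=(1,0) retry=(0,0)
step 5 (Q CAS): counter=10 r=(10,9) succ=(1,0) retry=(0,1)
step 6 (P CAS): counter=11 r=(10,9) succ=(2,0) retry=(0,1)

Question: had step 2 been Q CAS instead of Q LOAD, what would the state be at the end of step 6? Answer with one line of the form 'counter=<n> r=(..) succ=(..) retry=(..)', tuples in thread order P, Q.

(re-executing from step 2 with the substitution; state before step 2: counter=9 r=(9,0) succ=(0,0) retry=(0,0))
step 2 (Q CAS): counter=9 r=(9,0) succ=(0,0) retry=(0,1)
step 3 (P CAS): counter=10 r=(9,0) succ=(1,0) retry=(0,1)
step 4 (P LOAD): counter=10 r=(10,0) succ=(1,0) retry=(0,1)
step 5 (Q CAS): counter=10 r=(10,0) succ=(1,0) retry=(0,2)
step 6 (P CAS): counter=11 r=(10,0) succ=(2,0) retry=(0,2)

counter=11 r=(10,0) succ=(2,0) retry=(0,2)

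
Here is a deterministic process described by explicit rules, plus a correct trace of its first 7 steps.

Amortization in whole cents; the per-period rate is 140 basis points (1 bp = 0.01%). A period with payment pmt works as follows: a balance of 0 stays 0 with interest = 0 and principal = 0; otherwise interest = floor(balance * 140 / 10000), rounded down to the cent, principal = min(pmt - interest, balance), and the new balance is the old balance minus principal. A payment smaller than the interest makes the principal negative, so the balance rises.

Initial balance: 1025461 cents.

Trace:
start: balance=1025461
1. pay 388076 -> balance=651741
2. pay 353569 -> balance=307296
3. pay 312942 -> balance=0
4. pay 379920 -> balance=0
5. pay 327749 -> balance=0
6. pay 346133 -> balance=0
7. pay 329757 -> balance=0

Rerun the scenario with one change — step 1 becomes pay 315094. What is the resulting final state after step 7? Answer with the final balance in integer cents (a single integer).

0

(re-executing from step 1 with the substitution; state before step 1: balance=1025461)
1. pay 315094 -> balance=724723
2. pay 353569 -> balance=381300
3. pay 312942 -> balance=73696
4. pay 379920 -> balance=0
5. pay 327749 -> balance=0
6. pay 346133 -> balance=0
7. pay 329757 -> balance=0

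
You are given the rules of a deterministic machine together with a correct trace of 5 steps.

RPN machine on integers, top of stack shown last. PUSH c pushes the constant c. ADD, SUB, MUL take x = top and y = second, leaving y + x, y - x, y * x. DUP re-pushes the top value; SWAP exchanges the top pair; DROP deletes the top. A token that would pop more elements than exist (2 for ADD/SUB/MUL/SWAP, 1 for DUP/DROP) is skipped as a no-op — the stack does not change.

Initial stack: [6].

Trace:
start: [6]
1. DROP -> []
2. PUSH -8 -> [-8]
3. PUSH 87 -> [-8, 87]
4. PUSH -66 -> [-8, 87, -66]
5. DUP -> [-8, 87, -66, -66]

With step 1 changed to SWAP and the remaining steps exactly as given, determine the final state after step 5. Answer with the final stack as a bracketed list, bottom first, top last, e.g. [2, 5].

(re-executing from step 1 with the substitution; state before step 1: [6])
1. SWAP -> [6]
2. PUSH -8 -> [6, -8]
3. PUSH 87 -> [6, -8, 87]
4. PUSH -66 -> [6, -8, 87, -66]
5. DUP -> [6, -8, 87, -66, -66]

[6, -8, 87, -66, -66]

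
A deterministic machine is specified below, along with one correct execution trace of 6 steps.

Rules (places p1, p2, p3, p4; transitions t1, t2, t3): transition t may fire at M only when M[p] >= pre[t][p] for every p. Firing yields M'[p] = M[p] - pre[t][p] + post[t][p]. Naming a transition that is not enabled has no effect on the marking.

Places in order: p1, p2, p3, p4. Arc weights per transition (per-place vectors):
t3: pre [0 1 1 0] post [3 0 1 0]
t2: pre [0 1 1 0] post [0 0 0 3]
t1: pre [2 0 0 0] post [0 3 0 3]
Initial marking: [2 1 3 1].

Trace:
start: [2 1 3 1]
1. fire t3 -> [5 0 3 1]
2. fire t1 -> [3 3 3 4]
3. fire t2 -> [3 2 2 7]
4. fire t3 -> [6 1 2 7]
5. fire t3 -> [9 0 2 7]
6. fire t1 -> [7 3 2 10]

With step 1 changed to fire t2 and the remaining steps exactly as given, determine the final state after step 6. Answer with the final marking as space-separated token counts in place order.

(re-executing from step 1 with the substitution; state before step 1: [2 1 3 1])
1. fire t2 -> [2 0 2 4]
2. fire t1 -> [0 3 2 7]
3. fire t2 -> [0 2 1 10]
4. fire t3 -> [3 1 1 10]
5. fire t3 -> [6 0 1 10]
6. fire t1 -> [4 3 1 13]

4 3 1 13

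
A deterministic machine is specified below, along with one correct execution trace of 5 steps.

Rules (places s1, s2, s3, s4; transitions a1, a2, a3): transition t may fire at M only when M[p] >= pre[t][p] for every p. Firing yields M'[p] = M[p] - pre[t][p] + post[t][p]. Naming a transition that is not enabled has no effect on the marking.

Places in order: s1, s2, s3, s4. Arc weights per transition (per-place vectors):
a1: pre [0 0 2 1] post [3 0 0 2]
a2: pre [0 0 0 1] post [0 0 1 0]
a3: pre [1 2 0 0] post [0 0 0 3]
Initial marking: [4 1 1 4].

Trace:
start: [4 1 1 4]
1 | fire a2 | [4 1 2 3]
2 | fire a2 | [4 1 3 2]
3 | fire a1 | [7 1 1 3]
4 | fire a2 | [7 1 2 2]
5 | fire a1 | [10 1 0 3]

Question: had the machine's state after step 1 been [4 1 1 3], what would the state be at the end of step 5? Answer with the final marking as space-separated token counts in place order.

7 1 1 2

state after step 1 := [4 1 1 3]
2 | fire a2 | [4 1 2 2]
3 | fire a1 | [7 1 0 3]
4 | fire a2 | [7 1 1 2]
5 | fire a1 | [7 1 1 2]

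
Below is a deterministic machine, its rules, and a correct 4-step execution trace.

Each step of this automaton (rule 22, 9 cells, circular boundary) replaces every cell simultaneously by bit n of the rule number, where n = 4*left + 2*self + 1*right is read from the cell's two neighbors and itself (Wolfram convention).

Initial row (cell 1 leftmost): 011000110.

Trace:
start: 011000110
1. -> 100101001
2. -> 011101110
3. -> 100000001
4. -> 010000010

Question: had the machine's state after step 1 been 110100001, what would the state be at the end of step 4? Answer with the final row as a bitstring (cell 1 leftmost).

111110000

state after step 1 := 110100001
2. -> 000110010
3. -> 001001111
4. -> 111110000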